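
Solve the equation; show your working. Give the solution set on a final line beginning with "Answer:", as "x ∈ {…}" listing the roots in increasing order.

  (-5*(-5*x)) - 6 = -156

Step 1. [(-5*(-5*x)) - 6 = -156] add 6: x sits inside (… - 6). So sub: -5*(-5*x) = -150.
Step 2. [-5*(-5*x) = -150] LHS = -5·(…); ÷-5 both sides, so div: -5*x = 30.
Step 3. [-5*x = 30] -5·(inner) — divide through by -5, so div: x = -6.

Answer: x ∈ {-6}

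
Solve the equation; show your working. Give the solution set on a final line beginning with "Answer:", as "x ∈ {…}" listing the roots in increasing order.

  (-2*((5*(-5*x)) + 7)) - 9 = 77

Step 1. [(-2*((5*(-5*x)) + 7)) - 9 = 77] 9 comes off first (add 9) ⇒ sub: -2*((5*(-5*x)) + 7) = 86.
Step 2. [-2*((5*(-5*x)) + 7) = 86] divide by the outer -2 ⇒ div: (5*(-5*x)) + 7 = -43.
Step 3. [(5*(-5*x)) + 7 = -43] 7 comes off first (subtract 7), so sub: 5*(-5*x) = -50.
Step 4. [5*(-5*x) = -50] leading coefficient 5: divide by 5. So div: -5*x = -10.
Step 5. [-5*x = -10] -5 out front; divide by -5, so div: x = 2.

Answer: x ∈ {2}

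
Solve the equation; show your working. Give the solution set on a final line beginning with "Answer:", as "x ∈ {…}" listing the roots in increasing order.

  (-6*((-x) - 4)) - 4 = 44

Step 1. [(-6*((-x) - 4)) - 4 = 44] the outer -4 inverts by adding 4, so sub: -6*((-x) - 4) = 48.
Step 2. [-6*((-x) - 4) = 48] -6·(inner) — divide through by -6 ⇒ div: (-x) - 4 = -8.
Step 3. [(-x) - 4 = -8] add 4: x sits inside (… - 4) ⇒ sub: -x = -4.
Step 4. [-x = -4] flip signs both sides, so neg: x = 4.

Answer: x ∈ {4}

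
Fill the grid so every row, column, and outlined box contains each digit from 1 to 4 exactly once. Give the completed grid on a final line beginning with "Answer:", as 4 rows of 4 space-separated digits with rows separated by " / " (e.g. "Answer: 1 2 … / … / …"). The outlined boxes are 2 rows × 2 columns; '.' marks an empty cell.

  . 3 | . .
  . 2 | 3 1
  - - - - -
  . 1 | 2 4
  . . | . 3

Step 1. [r2c1∈{4}] nothing but 4 survives at r2c1, so r2c1=4.
Step 2. [r1c1∈{1}] r1c1's peers cover all but 1, so r1c1=1.
Step 3. [r4c1∈{2}] r4c1's peers cover all but 2, so r4c1=2.
Step 4. [r4c3∈{1}] only 1 remains possible at r4c3. So r4c3=1.
Step 5. [r4c2∈{4}] r4c2's peers cover all but 4. So r4c2=4.
Step 6. [r1c4∈{2}] nothing but 2 survives at r1c4 ⇒ r1c4=2.
Step 7. [r1c3∈{4}] r1c3's peers cover all but 4. So r1c3=4.
Step 8. [r3c1∈{3}] r3c1 is down to just 3, so r3c1=3.

Answer: 1 3 4 2 / 4 2 3 1 / 3 1 2 4 / 2 4 1 3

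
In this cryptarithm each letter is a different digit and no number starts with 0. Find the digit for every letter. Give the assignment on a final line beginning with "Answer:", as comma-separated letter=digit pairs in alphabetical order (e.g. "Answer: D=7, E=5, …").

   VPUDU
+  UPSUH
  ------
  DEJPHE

Step 1. [col 1: U + H ≡ E (mod 10)] U=5 is one option consistent with column 1 (U + H ≡ E (mod 10), carry-in 0) — take it, so U=5.
Step 2. [D] adding two 5-digit numbers gives at most 5+1 digits, and here it does — D is that final carry and must be 1 ⇒ D=1.
Step 3. [col 1: U + H ≡ E (mod 10)] no forcing yet in column 1 (carry-in 0); E=2 is free and consistent — try it. So E=2.
Step 4. [col 1: U + H ≡ E (mod 10)] in column 1 we have U+H≡E with carry-in 0; given U=5, E=2 and digits 1,2,5 already taken and all letters distinct, that pins H to 7, so H=7.
Step 5. [col 3: U + S ≡ P (mod 10)] several values work for P in column 3 (U + S ≡ P (mod 10), carry-in 0); try P=9 ⇒ P=9.
Step 6. [col 3: U + S ≡ P (mod 10)] column 3 reads U+S+carry(0)=P with U=5, P=9; with digits 1,2,5,7,9 already taken and all letters distinct, the only value for S is 4 ⇒ S=4.
Step 7. [col 4: P + P ≡ J (mod 10)] from column 4 (P=9, carry-in 0, digits 1,2,4,5,7,9 already taken and all letters distinct): J must equal 8. So J=8.
Step 8. [col 5: V + U ≡ E (mod 10)] in column 5 we have V+U≡E with carry-in 1; given U=5, E=2 and digits 1,2,4,5,7,8,9 already taken and all letters distinct, that pins V to 6. So V=6.

Answer: D=1, E=2, H=7, J=8, P=9, S=4, U=5, V=6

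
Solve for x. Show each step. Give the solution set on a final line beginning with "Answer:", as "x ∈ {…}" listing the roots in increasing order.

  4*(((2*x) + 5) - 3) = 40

Step 1. [4*(((2*x) + 5) - 3) = 40] LHS = 4·(…); ÷4 both sides, so div: ((2*x) + 5) - 3 = 10.
Step 2. [((2*x) + 5) - 3 = 10] 3 comes off first (add 3), so sub: (2*x) + 5 = 13.
Step 3. [(2*x) + 5 = 13] 5 comes off first (subtract 5) ⇒ sub: 2*x = 8.
Step 4. [2*x = 8] LHS = 2·(…); ÷2 both sides, so div: x = 4.

Answer: x ∈ {4}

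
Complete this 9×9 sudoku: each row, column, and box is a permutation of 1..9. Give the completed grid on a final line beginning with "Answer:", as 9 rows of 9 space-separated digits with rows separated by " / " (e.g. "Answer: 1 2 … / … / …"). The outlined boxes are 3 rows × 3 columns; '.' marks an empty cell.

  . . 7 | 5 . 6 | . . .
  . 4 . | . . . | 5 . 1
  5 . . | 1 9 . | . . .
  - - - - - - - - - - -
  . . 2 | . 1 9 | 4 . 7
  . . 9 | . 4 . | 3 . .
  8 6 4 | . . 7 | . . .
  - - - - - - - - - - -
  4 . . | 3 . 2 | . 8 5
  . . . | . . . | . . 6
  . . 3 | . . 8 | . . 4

Step 1. [r8c6∈{1,4,5}] 1 has one home in col 6: r8c6, so r8c6=1.
Step 2. [r6c4∈{2}] r6c4 is down to just 2. So r6c4=2.
Step 3. [r3c7∈{2,6,7,8}] across col 7, 6 lands solely at r3c7 ⇒ r3c7=6.
Step 4. [r1c7∈{2,8,9}] col 7 places 8 nowhere but r1c7, so r1c7=8.
Step 5. [r3c8∈{2,3,4,7}] 7 has one home in row 3: r3c8 ⇒ r3c8=7.
Step 6. [r2c5∈{2,3,7,8}] r2c5 is the only open cell in col 5 admitting 8. So r2c5=8.
Step 7. [r7c3∈{1,6}] 1 has one home in col 3: r7c3, so r7c3=1.
Step 8. [r9c1∈{2,6,7,9}] across box 7, 6 lands solely at r9c1, so r9c1=6.
Step 9. [r1c5∈{2,3}] across col 5, 2 lands solely at r1c5 ⇒ r1c5=2.
Step 10. [r8c3∈{5,8}] in col 3, 5 fits only at r8c3 ⇒ r8c3=5.
Step 11. [r8c5∈{7}] only 7 remains possible at r8c5. So r8c5=7.
Step 12. [r9c4∈{9}] nothing but 9 survives at r9c4, so r9c4=9.
Step 13. [r8c8∈{2,3,9}] 3 has one home in row 8: r8c8 ⇒ r8c8=3.
Step 14. [r8c2∈{2,8,9}] r8c2 is the only open cell in row 8 admitting 8. So r8c2=8.
Step 15. [r4c1∈{3}] r4c1 is down to just 3 ⇒ r4c1=3.
Step 16. [r6c9∈{9}] r6c9 has the single candidate 9, so r6c9=9.
Step 17. [r5c6∈{5}] r5c6 is down to just 5 ⇒ r5c6=5.
Step 18. [r6c7∈{1}] only 1 remains possible at r6c7. So r6c7=1.
Step 19. [r4c4∈{6,8}] across row 4, 8 lands solely at r4c4, so r4c4=8.
Step 20. [r5c1∈{1,7}] r5c1 is the only open cell in col 1 admitting 7 ⇒ r5c1=7.
Step 21. [r1c9∈{3}] only 3 remains possible at r1c9, so r1c9=3.
Step 22. [r3c9∈{2}] r3c9 has the single candidate 2. So r3c9=2.
Step 23. [r9c2∈{2,7}] col 2 places 2 nowhere but r9c2, so r9c2=2.
Step 24. [r8c1∈{9}] nothing but 9 survives at r8c1 ⇒ r8c1=9.
Step 25. [r1c2∈{1,9}] col 2 places 9 nowhere but r1c2. So r1c2=9.
Step 26. [r4c8∈{5,6}] r4c8 is the only open cell in row 4 admitting 6, so r4c8=6.
Step 27. [r3c6∈{3,4}] r3c6 is the only open cell in row 3 admitting 4 ⇒ r3c6=4.
Step 28. [r9c7∈{7}] r9c7's peers cover all but 7. So r9c7=7.
Step 29. [r3c3∈{8}] r3c3's peers cover all but 8. So r3c3=8.
Step 30. [r1c1∈{1}] r1c1 has the single candidate 1, so r1c1=1.
Step 31. [r8c7∈{2}] nothing but 2 survives at r8c7. So r8c7=2.
Step 32. [r5c2∈{1}] nothing but 1 survives at r5c2, so r5c2=1.
Step 33. [r1c8∈{4}] r1c8 is down to just 4. So r1c8=4.
Step 34. [r6c5∈{3}] r6c5 is down to just 3, so r6c5=3.
Step 35. [r4c2∈{5}] r4c2 has the single candidate 5. So r4c2=5.
Step 36. [r9c5∈{5}] nothing but 5 survives at r9c5, so r9c5=5.
Step 37. [r2c8∈{9}] only 9 remains possible at r2c8. So r2c8=9.
Step 38. [r7c2∈{7}] only 7 remains possible at r7c2, so r7c2=7.
Step 39. [r6c8∈{5}] only 5 remains possible at r6c8, so r6c8=5.
Step 40. [r2c6∈{3}] only 3 remains possible at r2c6. So r2c6=3.
Step 41. [r5c8∈{2}] r5c8 has the single candidate 2. So r5c8=2.
Step 42. [r2c3∈{6}] nothing but 6 survives at r2c3, so r2c3=6.
Step 43. [r5c9∈{8}] r5c9 has the single candidate 8, so r5c9=8.
Step 44. [r8c4∈{4}] nothing but 4 survives at r8c4 ⇒ r8c4=4.
Step 45. [r7c7∈{9}] only 9 remains possible at r7c7, so r7c7=9.
Step 46. [r7c5∈{6}] nothing but 6 survives at r7c5 ⇒ r7c5=6.
Step 47. [r9c8∈{1}] r9c8 is down to just 1, so r9c8=1.
Step 48. [r3c2∈{3}] r3c2 has the single candidate 3, so r3c2=3.
Step 49. [r5c4∈{6}] only 6 remains possible at r5c4. So r5c4=6.
Step 50. [r2c4∈{7}] only 7 remains possible at r2c4. So r2c4=7.
Step 51. [r2c1∈{2}] r2c1 is down to just 2 ⇒ r2c1=2.

Answer: 1 9 7 5 2 6 8 4 3 / 2 4 6 7 8 3 5 9 1 / 5 3 8 1 9 4 6 7 2 / 3 5 2 8 1 9 4 6 7 / 7 1 9 6 4 5 3 2 8 / 8 6 4 2 3 7 1 5 9 / 4 7 1 3 6 2 9 8 5 / 9 8 5 4 7 1 2 3 6 / 6 2 3 9 5 8 7 1 4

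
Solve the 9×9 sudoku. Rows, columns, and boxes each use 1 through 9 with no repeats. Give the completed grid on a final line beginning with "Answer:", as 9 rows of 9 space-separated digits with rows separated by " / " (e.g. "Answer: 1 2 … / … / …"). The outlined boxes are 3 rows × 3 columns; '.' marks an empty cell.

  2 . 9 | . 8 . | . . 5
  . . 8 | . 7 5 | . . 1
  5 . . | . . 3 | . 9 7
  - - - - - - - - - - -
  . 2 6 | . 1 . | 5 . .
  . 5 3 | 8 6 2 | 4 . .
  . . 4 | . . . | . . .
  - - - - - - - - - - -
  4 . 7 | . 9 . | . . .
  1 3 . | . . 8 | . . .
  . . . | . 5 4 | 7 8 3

Step 1. [r8c5∈{2}] r8c5 is down to just 2, so r8c5=2.
Step 2. [r6c2∈{1,7,8,9}] 1 has one home in box 4: r6c2. So r6c2=1.
Step 3. [r4c4∈{3,4,7,9}] across row 4, 4 lands solely at r4c4. So r4c4=4.
Step 4. [r5c9∈{9}] only 9 remains possible at r5c9, so r5c9=9.
Step 5. [r7c7∈{1,2,6}] col 7 places 1 nowhere but r7c7 ⇒ r7c7=1.
Step 6. [r7c6∈{6}] only 6 remains possible at r7c6, so r7c6=6.
Step 7. [r4c8∈{3,7}] row 4 places 3 nowhere but r4c8 ⇒ r4c8=3.
Step 8. [r6c4∈{3,5,7,9}] r6c4 is the only open cell in row 6 admitting 5 ⇒ r6c4=5.
Step 9. [r4c9∈{8}] r4c9's peers cover all but 8 ⇒ r4c9=8.
Step 10. [r5c1∈{7}] r5c1's peers cover all but 7 ⇒ r5c1=7.
Step 11. [r4c1∈{9}] r4c1's peers cover all but 9, so r4c1=9.
Step 12. [r6c8∈{2,6,7}] 7 has one home in col 8: r6c8, so r6c8=7.
Step 13. [r9c4∈{1}] only 1 remains possible at r9c4, so r9c4=1.
Step 14. [r1c4∈{6}] r1c4's peers cover all but 6 ⇒ r1c4=6.
Step 15. [r1c8∈{4}] r1c8's peers cover all but 4 ⇒ r1c8=4.
Step 16. [r2c2∈{4,6}] 4 has one home in row 2: r2c2. So r2c2=4.
Step 17. [r3c2∈{6}] nothing but 6 survives at r3c2 ⇒ r3c2=6.
Step 18. [r7c8∈{2,5}] across row 7, 5 lands solely at r7c8 ⇒ r7c8=5.
Step 19. [r2c8∈{2,6}] 2 has one home in col 8: r2c8. So r2c8=2.
Step 20. [r2c7∈{3,6}] row 2 places 6 nowhere but r2c7. So r2c7=6.
Step 21. [r6c9∈{2,6}] in row 6, 6 fits only at r6c9 ⇒ r6c9=6.
Step 22. [r8c7∈{9}] r8c7's peers cover all but 9 ⇒ r8c7=9.
Step 23. [r6c1∈{8}] nothing but 8 survives at r6c1. So r6c1=8.
Step 24. [r3c5∈{4}] r3c5 has the single candidate 4. So r3c5=4.
Step 25. [r1c6∈{1}] nothing but 1 survives at r1c6 ⇒ r1c6=1.
Step 26. [r1c7∈{3}] nothing but 3 survives at r1c7. So r1c7=3.
Step 27. [r8c8∈{6}] nothing but 6 survives at r8c8, so r8c8=6.
Step 28. [r3c3∈{1}] r3c3 has the single candidate 1, so r3c3=1.
Step 29. [r2c4∈{9}] r2c4 is down to just 9 ⇒ r2c4=9.
Step 30. [r4c6∈{7}] only 7 remains possible at r4c6. So r4c6=7.
Step 31. [r9c2∈{9}] r9c2 is down to just 9 ⇒ r9c2=9.
Step 32. [r8c4∈{7}] r8c4's peers cover all but 7. So r8c4=7.
Step 33. [r3c4∈{2}] nothing but 2 survives at r3c4 ⇒ r3c4=2.
Step 34. [r8c9∈{4}] nothing but 4 survives at r8c9. So r8c9=4.
Step 35. [r6c5∈{3}] only 3 remains possible at r6c5, so r6c5=3.
Step 36. [r7c4∈{3}] r7c4 has the single candidate 3 ⇒ r7c4=3.
Step 37. [r9c3∈{2}] r9c3 has the single candidate 2 ⇒ r9c3=2.
Step 38. [r2c1∈{3}] r2c1 is down to just 3 ⇒ r2c1=3.
Step 39. [r6c7∈{2}] nothing but 2 survives at r6c7 ⇒ r6c7=2.
Step 40. [r1c2∈{7}] r1c2's peers cover all but 7. So r1c2=7.
Step 41. [r9c1∈{6}] nothing but 6 survives at r9c1 ⇒ r9c1=6.
Step 42. [r7c9∈{2}] only 2 remains possible at r7c9, so r7c9=2.
Step 43. [r8c3∈{5}] r8c3's peers cover all but 5 ⇒ r8c3=5.
Step 44. [r5c8∈{1}] nothing but 1 survives at r5c8, so r5c8=1.
Step 45. [r7c2∈{8}] nothing but 8 survives at r7c2. So r7c2=8.
Step 46. [r6c6∈{9}] r6c6 is down to just 9 ⇒ r6c6=9.
Step 47. [r3c7∈{8}] r3c7's peers cover all but 8 ⇒ r3c7=8.

Answer: 2 7 9 6 8 1 3 4 5 / 3 4 8 9 7 5 6 2 1 / 5 6 1 2 4 3 8 9 7 / 9 2 6 4 1 7 5 3 8 / 7 5 3 8 6 2 4 1 9 / 8 1 4 5 3 9 2 7 6 / 4 8 7 3 9 6 1 5 2 / 1 3 5 7 2 8 9 6 4 / 6 9 2 1 5 4 7 8 3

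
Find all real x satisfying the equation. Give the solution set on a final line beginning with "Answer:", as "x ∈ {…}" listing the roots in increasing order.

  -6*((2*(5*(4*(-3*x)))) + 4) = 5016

Step 1. [-6*((2*(5*(4*(-3*x)))) + 4) = 5016] -6·(inner) — divide through by -6, so div: (2*(5*(4*(-3*x)))) + 4 = -836.
Step 2. [(2*(5*(4*(-3*x)))) + 4 = -836] 2 divides every term; factor it out ⇒ factor: (5*(4*(-3*x))) + 2 = -418.
Step 3. [(5*(4*(-3*x))) + 2 = -418] the outer +2 inverts by subtracting 2, so sub: 5*(4*(-3*x)) = -420.
Step 4. [5*(4*(-3*x)) = -420] 5 out front; divide by 5, so div: 4*(-3*x) = -84.
Step 5. [4*(-3*x) = -84] 4 out front; divide by 4 ⇒ div: -3*x = -21.
Step 6. [-3*x = -21] LHS = -3·(…); ÷-3 both sides ⇒ div: x = 7.

Answer: x ∈ {7}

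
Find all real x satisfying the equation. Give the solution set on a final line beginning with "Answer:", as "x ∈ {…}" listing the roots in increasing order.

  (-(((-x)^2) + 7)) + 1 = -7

Step 1. [(-(((-x)^2) + 7)) + 1 = -7] +1 is outermost — subtract 1 both sides. So sub: -(((-x)^2) + 7) = -8.
Step 2. [-(((-x)^2) + 7) = -8] LHS negated; negate both sides, so neg: ((-x)^2) + 7 = 8.
Step 3. [((-x)^2) + 7 = 8] peel the +7: subtract 7 from each side, so sub: (-x)^2 = 1.
Step 4. [(-x)^2 = 1] LHS squared, RHS 1 ≥ 0: apply √ (±). So sqrt: -x = 1 or -1.
Step 5. [-x = 1 or -1] flip signs both sides, so neg: x = -1 or 1.

Answer: x ∈ {-1, 1}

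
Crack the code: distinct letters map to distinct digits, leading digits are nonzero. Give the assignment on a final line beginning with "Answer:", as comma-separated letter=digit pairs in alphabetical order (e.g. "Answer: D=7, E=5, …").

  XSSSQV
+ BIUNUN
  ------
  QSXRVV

Step 1. [col 1: V + N ≡ V (mod 10)] column 1: given nothing yet, carry-in 0, and all letters distinct, none taken yet, V+N≡V (mod 10) forces N=0. So N=0.
Step 2. [col 1: V + N ≡ V (mod 10)] V=1 is one option consistent with column 1 (V + N ≡ V (mod 10), carry-in 0) — take it, so V=1.
Step 3. [col 2: Q + U ≡ V (mod 10)] several values work for U in column 2 (Q + U ≡ V (mod 10), carry-in 0); try U=5. So U=5.
Step 4. [col 2: Q + U ≡ V (mod 10)] column 2 reads Q+U+carry(0)=V with U=5, V=1; with digits 0,1,5 already taken and all letters distinct, the only value for Q is 6, so Q=6.
Step 5. [col 3: S + N ≡ R (mod 10)] S=7 is one option consistent with column 3 (S + N ≡ R (mod 10), carry-in 1) — take it ⇒ S=7.
Step 6. [col 3: S + N ≡ R (mod 10)] column 3 reads S+N+carry(1)=R with S=7, N=0; with digits 0,1,5,6,7 already taken and all letters distinct, the only value for R is 8. So R=8.
Step 7. [col 4: S + U ≡ X (mod 10)] column 4 reads S+U+carry(0)=X with S=7, U=5; with digits 0,1,5,6,7,8 already taken and all letters distinct, the only value for X is 2. So X=2.
Step 8. [col 5: S + I ≡ S (mod 10)] from column 5 (S=7, carry-in 1, digits 0,1,2,5,6,7,8 already taken and all letters distinct): I must equal 9 ⇒ I=9.
Step 9. [col 6: X + B ≡ Q (mod 10)] column 6 reads X+B+carry(1)=Q with X=2, Q=6; with digits 0,1,2,5,6,7,8,9 already taken and all letters distinct, the only value for B is 3, so B=3.

Answer: B=3, I=9, N=0, Q=6, R=8, S=7, U=5, V=1, X=2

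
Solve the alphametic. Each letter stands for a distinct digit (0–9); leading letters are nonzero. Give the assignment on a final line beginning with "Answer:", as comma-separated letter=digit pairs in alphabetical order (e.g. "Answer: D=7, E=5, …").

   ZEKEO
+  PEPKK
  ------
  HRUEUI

Step 1. [col 1: O + K ≡ I (mod 10)] several values work for K in column 1 (O + K ≡ I (mod 10), carry-in 0); try K=7, so K=7.
Step 2. [col 1: O + K ≡ I (mod 10)] column 1 (O + K ≡ I (mod 10), carry-in 0) doesn't pin I yet; pick I=9 and continue. So I=9.
Step 3. [col 1: O + K ≡ I (mod 10)] column 1: given K=7, I=9, carry-in 0, and digits 7,9 already taken and all letters distinct, O+K≡I (mod 10) forces O=2 ⇒ O=2.
Step 4. [col 2: E + K ≡ U (mod 10)] E=6 is one option consistent with column 2 (E + K ≡ U (mod 10), carry-in 0) — take it ⇒ E=6.
Step 5. [col 2: E + K ≡ U (mod 10)] in column 2 we have E+K≡U with carry-in 0; given E=6, K=7 and digits 2,6,7,9 already taken and all letters distinct, that pins U to 3. So U=3.
Step 6. [H] adding two 5-digit numbers gives at most 5+1 digits, and here it does — H is that final carry and must be 1 ⇒ H=1.
Step 7. [col 3: K + P ≡ E (mod 10)] in column 3 we have K+P≡E with carry-in 1; given K=7, E=6 and digits 1,2,3,6,7,9 already taken and all letters distinct, that pins P to 8. So P=8.
Step 8. [col 5: Z + P ≡ R (mod 10)] column 5 reads Z+P+carry(1)=R with P=8; with digits 1,2,3,6,7,8,9 already taken and all letters distinct, the only value for R is 4. So R=4.
Step 9. [col 5: Z + P ≡ R (mod 10)] column 5: given P=8, R=4, carry-in 1, and digits 1,2,3,4,6,7,8,9 already taken and all letters distinct, Z+P≡R (mod 10) forces Z=5. So Z=5.

Answer: E=6, H=1, I=9, K=7, O=2, P=8, R=4, U=3, Z=5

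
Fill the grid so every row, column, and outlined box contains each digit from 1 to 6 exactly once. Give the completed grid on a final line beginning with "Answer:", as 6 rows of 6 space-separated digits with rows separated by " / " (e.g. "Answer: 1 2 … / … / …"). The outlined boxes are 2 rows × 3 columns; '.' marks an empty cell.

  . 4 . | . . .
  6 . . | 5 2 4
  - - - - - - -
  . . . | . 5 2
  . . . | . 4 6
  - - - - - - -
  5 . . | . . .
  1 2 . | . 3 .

Step 1. [r1c6∈{1,3}] col 6 places 3 nowhere but r1c6 ⇒ r1c6=3.
Step 2. [r4c2∈{1,3,5}] col 2 places 5 nowhere but r4c2. So r4c2=5.
Step 3. [r5c4∈{1,2,4,6}] across row 5, 2 lands solely at r5c4 ⇒ r5c4=2.
Step 4. [r5c3∈{3,4,6}] r5c3 is the only open cell in row 5 admitting 4 ⇒ r5c3=4.
Step 5. [r5c2∈{3,6}] 3 has one home in row 5: r5c2 ⇒ r5c2=3.
Step 6. [r2c2∈{1}] r2c2 has the single candidate 1 ⇒ r2c2=1.
Step 7. [r5c5∈{1,6}] r5c5 is the only open cell in row 5 admitting 6. So r5c5=6.
Step 8. [r2c3∈{3}] r2c3's peers cover all but 3 ⇒ r2c3=3.
Step 9. [r1c1∈{2}] only 2 remains possible at r1c1 ⇒ r1c1=2.
Step 10. [r4c1∈{3}] r4c1's peers cover all but 3. So r4c1=3.
Step 11. [r4c4∈{1}] r4c4's peers cover all but 1, so r4c4=1.
Step 12. [r3c2∈{6}] nothing but 6 survives at r3c2 ⇒ r3c2=6.
Step 13. [r1c4∈{6}] r1c4's peers cover all but 6, so r1c4=6.
Step 14. [r4c3∈{2}] only 2 remains possible at r4c3, so r4c3=2.
Step 15. [r1c3∈{5}] r1c3's peers cover all but 5. So r1c3=5.
Step 16. [r3c4∈{3}] r3c4's peers cover all but 3. So r3c4=3.
Step 17. [r6c4∈{4}] r6c4 has the single candidate 4 ⇒ r6c4=4.
Step 18. [r3c1∈{4}] r3c1 has the single candidate 4. So r3c1=4.
Step 19. [r6c6∈{5}] r6c6 is down to just 5, so r6c6=5.
Step 20. [r3c3∈{1}] r3c3's peers cover all but 1. So r3c3=1.
Step 21. [r1c5∈{1}] nothing but 1 survives at r1c5. So r1c5=1.
Step 22. [r6c3∈{6}] r6c3 has the single candidate 6. So r6c3=6.
Step 23. [r5c6∈{1}] only 1 remains possible at r5c6. So r5c6=1.

Answer: 2 4 5 6 1 3 / 6 1 3 5 2 4 / 4 6 1 3 5 2 / 3 5 2 1 4 6 / 5 3 4 2 6 1 / 1 2 6 4 3 5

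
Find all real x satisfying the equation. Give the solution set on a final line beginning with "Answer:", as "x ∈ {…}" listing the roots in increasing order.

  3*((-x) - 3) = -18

Step 1. [3*((-x) - 3) = -18] divide by the outer 3, so div: (-x) - 3 = -6.
Step 2. [(-x) - 3 = -6] add 3: x sits inside (… - 3) ⇒ sub: -x = -3.
Step 3. [-x = -3] leading − — multiply by −1 ⇒ neg: x = 3.

Answer: x ∈ {3}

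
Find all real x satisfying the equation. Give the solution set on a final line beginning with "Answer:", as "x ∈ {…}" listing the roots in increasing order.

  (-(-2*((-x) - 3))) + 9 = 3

Step 1. [(-(-2*((-x) - 3))) + 9 = 3] 9 comes off first (subtract 9) ⇒ sub: -(-2*((-x) - 3)) = -6.
Step 2. [-(-2*((-x) - 3)) = -6] flip signs both sides, so neg: -2*((-x) - 3) = 6.
Step 3. [-2*((-x) - 3) = 6] -2·(inner) — divide through by -2 ⇒ div: (-x) - 3 = -3.
Step 4. [(-x) - 3 = -3] 3 comes off first (add 3) ⇒ sub: -x = 0.
Step 5. [-x = 0] leading − — multiply by −1. So neg: x = 0.

Answer: x ∈ {0}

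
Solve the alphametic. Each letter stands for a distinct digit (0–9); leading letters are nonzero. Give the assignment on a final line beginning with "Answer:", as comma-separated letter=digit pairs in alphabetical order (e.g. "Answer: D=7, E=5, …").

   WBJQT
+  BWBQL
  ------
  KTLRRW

Step 1. [K] adding two 5-digit numbers gives at most 5+1 digits, and here it does — K is that final carry and must be 1 ⇒ K=1.
Step 2. [col 1: T + L ≡ W (mod 10)] column 1 (T + L ≡ W (mod 10), carry-in 0) doesn't pin L yet; pick L=2 and continue, so L=2.
Step 3. [col 1: T + L ≡ W (mod 10)] no forcing yet in column 1 (carry-in 0); W=5 is free and consistent — try it. So W=5.
Step 4. [col 1: T + L ≡ W (mod 10)] from column 1 (L=2, W=5, carry-in 0, digits 1,2,5 already taken and all letters distinct): T must equal 3 ⇒ T=3.
Step 5. [col 2: Q + Q ≡ R (mod 10)] no forcing yet in column 2 (carry-in 0); R=8 is free and consistent — try it. So R=8.
Step 6. [col 2: Q + Q ≡ R (mod 10)] no forcing yet in column 2 (carry-in 0); Q=9 is free and consistent — try it. So Q=9.
Step 7. [col 3: J + B ≡ R (mod 10)] column 3 (J + B ≡ R (mod 10), carry-in 1) doesn't pin B yet; pick B=7 and continue, so B=7.
Step 8. [col 3: J + B ≡ R (mod 10)] column 3: given B=7, R=8, carry-in 1, and digits 1,2,3,5,7,8,9 already taken and all letters distinct, J+B≡R (mod 10) forces J=0 ⇒ J=0.

Answer: B=7, J=0, K=1, L=2, Q=9, R=8, T=3, W=5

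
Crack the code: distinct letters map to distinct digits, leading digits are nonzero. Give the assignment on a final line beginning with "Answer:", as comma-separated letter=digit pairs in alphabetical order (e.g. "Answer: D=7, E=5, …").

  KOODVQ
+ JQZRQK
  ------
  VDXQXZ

Step 1. [col 1: Q + K ≡ Z (mod 10)] column 1 (Q + K ≡ Z (mod 10), carry-in 0) doesn't pin K yet; pick K=1 and continue, so K=1.
Step 2. [col 1: Q + K ≡ Z (mod 10)] column 1 (Q + K ≡ Z (mod 10), carry-in 0) doesn't pin Z yet; pick Z=6 and continue, so Z=6.
Step 3. [col 1: Q + K ≡ Z (mod 10)] from column 1 (K=1, Z=6, carry-in 0, digits 1,6 already taken and all letters distinct): Q must equal 5 ⇒ Q=5.
Step 4. [col 2: V + Q ≡ X (mod 10)] V=4 is one option consistent with column 2 (V + Q ≡ X (mod 10), carry-in 0) — take it. So V=4.
Step 5. [col 2: V + Q ≡ X (mod 10)] from column 2 (V=4, Q=5, carry-in 0, digits 1,4,5,6 already taken and all letters distinct): X must equal 9. So X=9.
Step 6. [col 3: D + R ≡ Q (mod 10)] column 3 (D + R ≡ Q (mod 10), carry-in 0) doesn't pin D yet; pick D=7 and continue, so D=7.
Step 7. [col 3: D + R ≡ Q (mod 10)] column 3 reads D+R+carry(0)=Q with D=7, Q=5; with digits 1,4,5,6,7,9 already taken and all letters distinct, the only value for R is 8 ⇒ R=8.
Step 8. [col 4: O + Z ≡ X (mod 10)] column 4: given Z=6, X=9, carry-in 1, and digits 1,4,5,6,7,8,9 already taken and all letters distinct, O+Z≡X (mod 10) forces O=2, so O=2.
Step 9. [col 6: K + J ≡ V (mod 10)] column 6 reads K+J+carry(0)=V with K=1, V=4; with digits 1,2,4,5,6,7,8,9 already taken and all letters distinct, the only value for J is 3. So J=3.

Answer: D=7, J=3, K=1, O=2, Q=5, R=8, V=4, X=9, Z=6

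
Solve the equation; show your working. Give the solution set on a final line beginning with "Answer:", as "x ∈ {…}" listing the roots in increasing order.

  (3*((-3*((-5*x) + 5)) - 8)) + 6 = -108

Step 1. [(3*((-3*((-5*x) + 5)) - 8)) + 6 = -108] 3 divides every term; factor it out, so factor: ((-3*((-5*x) + 5)) - 8) + 2 = -36.
Step 2. [((-3*((-5*x) + 5)) - 8) + 2 = -36] peel the +2: subtract 2 from each side ⇒ sub: (-3*((-5*x) + 5)) - 8 = -38.
Step 3. [(-3*((-5*x) + 5)) - 8 = -38] add 8: x sits inside (… - 8), so sub: -3*((-5*x) + 5) = -30.
Step 4. [-3*((-5*x) + 5) = -30] LHS = -3·(…); ÷-3 both sides. So div: (-5*x) + 5 = 10.
Step 5. [(-5*x) + 5 = 10] common factor -5 (LHS and 10) — divide through. So factor: x - 1 = -2.
Step 6. [x - 1 = -2] peel the -1: add 1 from each side. So sub: x = -1.

Answer: x ∈ {-1}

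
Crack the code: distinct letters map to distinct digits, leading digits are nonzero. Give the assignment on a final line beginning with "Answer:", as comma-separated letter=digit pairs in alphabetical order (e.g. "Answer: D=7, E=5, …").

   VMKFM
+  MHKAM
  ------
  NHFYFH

Step 1. [N] N is the leading digit of a 6-digit sum of two 5-digit numbers; the final carry is exactly 1. So N=1.
Step 2. [col 1: M + M ≡ H (mod 10)] no forcing yet in column 1 (carry-in 0); H=6 is free and consistent — try it, so H=6.
Step 3. [col 1: M + M ≡ H (mod 10)] several values work for M in column 1 (M + M ≡ H (mod 10), carry-in 0); try M=8, so M=8.
Step 4. [col 2: F + A ≡ F (mod 10)] from column 2 (nothing yet, carry-in 1, digits 1,6,8 already taken and all letters distinct): A must equal 9, so A=9.
Step 5. [col 2: F + A ≡ F (mod 10)] several values work for F in column 2 (F + A ≡ F (mod 10), carry-in 1); try F=4 ⇒ F=4.
Step 6. [col 3: K + K ≡ Y (mod 10)] several values work for K in column 3 (K + K ≡ Y (mod 10), carry-in 1); try K=2. So K=2.
Step 7. [col 3: K + K ≡ Y (mod 10)] column 3 reads K+K+carry(1)=Y with K=2; with digits 1,2,4,6,8,9 already taken and all letters distinct, the only value for Y is 5. So Y=5.
Step 8. [col 5: V + M ≡ H (mod 10)] from column 5 (M=8, H=6, carry-in 1, digits 1,2,4,5,6,8,9 already taken and all letters distinct): V must equal 7. So V=7.

Answer: A=9, F=4, H=6, K=2, M=8, N=1, V=7, Y=5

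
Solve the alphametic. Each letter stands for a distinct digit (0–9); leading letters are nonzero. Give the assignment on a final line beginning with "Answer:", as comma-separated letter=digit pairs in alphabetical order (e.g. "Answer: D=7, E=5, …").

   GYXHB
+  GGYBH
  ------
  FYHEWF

Step 1. [col 1: B + H ≡ F (mod 10)] H=3 is one option consistent with column 1 (B + H ≡ F (mod 10), carry-in 0) — take it. So H=3.
Step 2. [col 1: B + H ≡ F (mod 10)] B=8 is one option consistent with column 1 (B + H ≡ F (mod 10), carry-in 0) — take it, so B=8.
Step 3. [col 1: B + H ≡ F (mod 10)] in column 1 we have B+H≡F with carry-in 0; given B=8, H=3 and digits 3,8 already taken and all letters distinct, that pins F to 1. So F=1.
Step 4. [col 2: H + B ≡ W (mod 10)] column 2: given H=3, B=8, carry-in 1, and digits 1,3,8 already taken and all letters distinct, H+B≡W (mod 10) forces W=2. So W=2.
Step 5. [col 3: X + Y ≡ E (mod 10)] column 3 (X + Y ≡ E (mod 10), carry-in 1) doesn't pin X yet; pick X=4 and continue ⇒ X=4.
Step 6. [col 3: X + Y ≡ E (mod 10)] column 3 (X + Y ≡ E (mod 10), carry-in 1) doesn't pin Y yet; pick Y=5 and continue ⇒ Y=5.
Step 7. [col 3: X + Y ≡ E (mod 10)] in column 3 we have X+Y≡E with carry-in 1; given X=4, Y=5 and digits 1,2,3,4,5,8 already taken and all letters distinct, that pins E to 0. So E=0.
Step 8. [col 4: Y + G ≡ H (mod 10)] column 4 reads Y+G+carry(1)=H with Y=5, H=3; with digits 0,1,2,3,4,5,8 already taken and all letters distinct, the only value for G is 7, so G=7.

Answer: B=8, E=0, F=1, G=7, H=3, W=2, X=4, Y=5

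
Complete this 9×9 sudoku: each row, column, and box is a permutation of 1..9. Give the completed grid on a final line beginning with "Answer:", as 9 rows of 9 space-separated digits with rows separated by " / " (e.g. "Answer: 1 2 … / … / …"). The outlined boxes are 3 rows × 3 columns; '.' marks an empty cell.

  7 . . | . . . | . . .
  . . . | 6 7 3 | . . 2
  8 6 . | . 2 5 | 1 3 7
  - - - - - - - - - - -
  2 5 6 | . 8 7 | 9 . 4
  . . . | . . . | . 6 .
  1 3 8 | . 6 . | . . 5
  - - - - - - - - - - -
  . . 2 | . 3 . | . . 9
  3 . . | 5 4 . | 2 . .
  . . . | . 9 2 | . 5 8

Step 1. [r5c4∈{1,2,3,4,9}] row 5 places 2 nowhere but r5c4, so r5c4=2.
Step 2. [r1c5∈{1}] r1c5 is down to just 1, so r1c5=1.
Step 3. [r9c7∈{3,4,6,7}] row 9 places 3 nowhere but r9c7, so r9c7=3.
Step 4. [r4c8∈{1}] r4c8's peers cover all but 1 ⇒ r4c8=1.
Step 5. [r8c8∈{7}] r8c8's peers cover all but 7. So r8c8=7.
Step 6. [r7c8∈{4}] only 4 remains possible at r7c8, so r7c8=4.
Step 7. [r5c6∈{1,4,9}] across row 5, 1 lands solely at r5c6, so r5c6=1.
Step 8. [r7c7∈{6}] r7c7 is down to just 6. So r7c7=6.
Step 9. [r7c6∈{8}] only 8 remains possible at r7c6, so r7c6=8.
Step 10. [r1c4∈{4,8,9}] r1c4 is the only open cell in col 4 admitting 8. So r1c4=8.
Step 11. [r1c8∈{9}] only 9 remains possible at r1c8, so r1c8=9.
Step 12. [r1c6∈{4}] only 4 remains possible at r1c6. So r1c6=4.
Step 13. [r3c3∈{4,9}] in row 3, 4 fits only at r3c3. So r3c3=4.
Step 14. [r1c7∈{5}] r1c7 has the single candidate 5 ⇒ r1c7=5.
Step 15. [r2c3∈{1,5,9}] col 3 places 5 nowhere but r2c3. So r2c3=5.
Step 16. [r2c2∈{1,9}] in row 2, 1 fits only at r2c2, so r2c2=1.
Step 17. [r7c2∈{7}] r7c2's peers cover all but 7, so r7c2=7.
Step 18. [r9c2∈{4}] nothing but 4 survives at r9c2, so r9c2=4.
Step 19. [r5c2∈{9}] r5c2 is down to just 9, so r5c2=9.
Step 20. [r5c7∈{7,8}] in row 5, 8 fits only at r5c7 ⇒ r5c7=8.
Step 21. [r9c3∈{1}] only 1 remains possible at r9c3. So r9c3=1.
Step 22. [r6c6∈{9}] nothing but 9 survives at r6c6 ⇒ r6c6=9.
Step 23. [r2c7∈{4}] r2c7 is down to just 4. So r2c7=4.
Step 24. [r3c4∈{9}] r3c4's peers cover all but 9 ⇒ r3c4=9.
Step 25. [r4c4∈{3}] nothing but 3 survives at r4c4 ⇒ r4c4=3.
Step 26. [r1c3∈{3}] r1c3 has the single candidate 3 ⇒ r1c3=3.
Step 27. [r7c1∈{5}] nothing but 5 survives at r7c1 ⇒ r7c1=5.
Step 28. [r5c5∈{5}] nothing but 5 survives at r5c5 ⇒ r5c5=5.
Step 29. [r1c2∈{2}] only 2 remains possible at r1c2, so r1c2=2.
Step 30. [r1c9∈{6}] r1c9's peers cover all but 6, so r1c9=6.
Step 31. [r8c6∈{6}] r8c6's peers cover all but 6. So r8c6=6.
Step 32. [r8c2∈{8}] r8c2 has the single candidate 8, so r8c2=8.
Step 33. [r9c4∈{7}] r9c4 is down to just 7. So r9c4=7.
Step 34. [r8c9∈{1}] r8c9 is down to just 1, so r8c9=1.
Step 35. [r8c3∈{9}] only 9 remains possible at r8c3, so r8c3=9.
Step 36. [r5c1∈{4}] r5c1 has the single candidate 4. So r5c1=4.
Step 37. [r7c4∈{1}] r7c4 has the single candidate 1 ⇒ r7c4=1.
Step 38. [r5c3∈{7}] nothing but 7 survives at r5c3. So r5c3=7.
Step 39. [r2c8∈{8}] only 8 remains possible at r2c8 ⇒ r2c8=8.
Step 40. [r2c1∈{9}] r2c1 is down to just 9, so r2c1=9.
Step 41. [r5c9∈{3}] nothing but 3 survives at r5c9. So r5c9=3.
Step 42. [r6c4∈{4}] r6c4 is down to just 4. So r6c4=4.
Step 43. [r9c1∈{6}] r9c1's peers cover all but 6, so r9c1=6.
Step 44. [r6c7∈{7}] r6c7's peers cover all but 7 ⇒ r6c7=7.
Step 45. [r6c8∈{2}] r6c8 has the single candidate 2, so r6c8=2.

Answer: 7 2 3 8 1 4 5 9 6 / 9 1 5 6 7 3 4 8 2 / 8 6 4 9 2 5 1 3 7 / 2 5 6 3 8 7 9 1 4 / 4 9 7 2 5 1 8 6 3 / 1 3 8 4 6 9 7 2 5 / 5 7 2 1 3 8 6 4 9 / 3 8 9 5 4 6 2 7 1 / 6 4 1 7 9 2 3 5 8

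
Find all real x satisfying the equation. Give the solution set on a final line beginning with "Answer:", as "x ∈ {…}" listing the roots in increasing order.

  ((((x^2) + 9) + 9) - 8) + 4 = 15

Step 1. [((((x^2) + 9) + 9) - 8) + 4 = 15] subtract 4: x sits inside (… + 4), so sub: (((x^2) + 9) + 9) - 8 = 11.
Step 2. [(((x^2) + 9) + 9) - 8 = 11] -8 is outermost — add 8 both sides ⇒ sub: ((x^2) + 9) + 9 = 19.
Step 3. [((x^2) + 9) + 9 = 19] +9 is outermost — subtract 9 both sides ⇒ sub: (x^2) + 9 = 10.
Step 4. [(x^2) + 9 = 10] the outer +9 inverts by subtracting 9 ⇒ sub: x^2 = 1.
Step 5. [x^2 = 1] √ both sides: 1 ≥ 0 gives two branches. So sqrt: x = 1 or -1.

Answer: x ∈ {-1, 1}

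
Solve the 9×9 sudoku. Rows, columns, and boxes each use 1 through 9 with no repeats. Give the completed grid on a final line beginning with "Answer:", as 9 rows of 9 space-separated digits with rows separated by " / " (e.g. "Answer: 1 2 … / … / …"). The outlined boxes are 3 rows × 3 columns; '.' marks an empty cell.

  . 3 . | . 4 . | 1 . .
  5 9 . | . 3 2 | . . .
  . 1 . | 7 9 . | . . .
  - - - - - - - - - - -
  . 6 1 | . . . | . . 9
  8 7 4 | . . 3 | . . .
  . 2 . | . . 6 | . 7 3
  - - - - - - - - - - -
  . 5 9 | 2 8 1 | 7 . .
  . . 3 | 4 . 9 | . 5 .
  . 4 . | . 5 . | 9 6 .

Step 1. [r6c7∈{4,5,8}] row 6 places 4 nowhere but r6c7, so r6c7=4.
Step 2. [r6c4∈{1,5,8,9}] across row 6, 8 lands solely at r6c4. So r6c4=8.
Step 3. [r3c7∈{2,3,5,6,8}] r3c7 is the only open cell in col 7 admitting 3, so r3c7=3.
Step 4. [r9c6∈{7}] r9c6's peers cover all but 7 ⇒ r9c6=7.
Step 5. [r5c8∈{1,2}] across col 8, 1 lands solely at r5c8 ⇒ r5c8=1.
Step 6. [r8c1∈{1,2,6,7}] r8c1 is the only open cell in row 8 admitting 7, so r8c1=7.
Step 7. [r4c4∈{5}] r4c4's peers cover all but 5. So r4c4=5.
Step 8. [r1c4∈{6}] nothing but 6 survives at r1c4 ⇒ r1c4=6.
Step 9. [r1c1∈{2}] r1c1 is down to just 2. So r1c1=2.
Step 10. [r8c2∈{8}] r8c2's peers cover all but 8 ⇒ r8c2=8.
Step 11. [r9c9∈{1,2,8}] in row 9, 8 fits only at r9c9, so r9c9=8.
Step 12. [r8c7∈{2}] only 2 remains possible at r8c7, so r8c7=2.
Step 13. [r3c1∈{4,6}] 4 has one home in col 1: r3c1, so r3c1=4.
Step 14. [r7c9∈{4}] r7c9's peers cover all but 4. So r7c9=4.
Step 15. [r4c7∈{8}] r4c7's peers cover all but 8 ⇒ r4c7=8.
Step 16. [r2c7∈{6}] r2c7 is down to just 6 ⇒ r2c7=6.
Step 17. [r4c8∈{2}] r4c8 is down to just 2. So r4c8=2.
Step 18. [r3c8∈{8}] only 8 remains possible at r3c8. So r3c8=8.
Step 19. [r2c3∈{7,8}] across row 2, 8 lands solely at r2c3. So r2c3=8.
Step 20. [r3c6∈{5}] r3c6's peers cover all but 5 ⇒ r3c6=5.
Step 21. [r1c9∈{5,7}] in row 1, 5 fits only at r1c9 ⇒ r1c9=5.
Step 22. [r6c3∈{5}] r6c3's peers cover all but 5. So r6c3=5.
Step 23. [r1c3∈{7}] r1c3 has the single candidate 7 ⇒ r1c3=7.
Step 24. [r4c6∈{4}] r4c6 has the single candidate 4, so r4c6=4.
Step 25. [r7c8∈{3}] r7c8 is down to just 3. So r7c8=3.
Step 26. [r8c9∈{1}] nothing but 1 survives at r8c9 ⇒ r8c9=1.
Step 27. [r8c5∈{6}] r8c5 is down to just 6. So r8c5=6.
Step 28. [r1c8∈{9}] r1c8's peers cover all but 9. So r1c8=9.
Step 29. [r5c5∈{2}] r5c5 is down to just 2. So r5c5=2.
Step 30. [r4c1∈{3}] only 3 remains possible at r4c1, so r4c1=3.
Step 31. [r9c4∈{3}] only 3 remains possible at r9c4 ⇒ r9c4=3.
Step 32. [r3c3∈{6}] r3c3 is down to just 6. So r3c3=6.
Step 33. [r6c1∈{9}] r6c1's peers cover all but 9, so r6c1=9.
Step 34. [r1c6∈{8}] r1c6 is down to just 8 ⇒ r1c6=8.
Step 35. [r4c5∈{7}] only 7 remains possible at r4c5, so r4c5=7.
Step 36. [r5c4∈{9}] r5c4's peers cover all but 9, so r5c4=9.
Step 37. [r9c3∈{2}] nothing but 2 survives at r9c3 ⇒ r9c3=2.
Step 38. [r2c8∈{4}] r2c8's peers cover all but 4 ⇒ r2c8=4.
Step 39. [r7c1∈{6}] only 6 remains possible at r7c1. So r7c1=6.
Step 40. [r5c9∈{6}] nothing but 6 survives at r5c9 ⇒ r5c9=6.
Step 41. [r9c1∈{1}] r9c1's peers cover all but 1. So r9c1=1.
Step 42. [r6c5∈{1}] nothing but 1 survives at r6c5 ⇒ r6c5=1.
Step 43. [r3c9∈{2}] only 2 remains possible at r3c9 ⇒ r3c9=2.
Step 44. [r2c9∈{7}] r2c9 is down to just 7, so r2c9=7.
Step 45. [r5c7∈{5}] r5c7's peers cover all but 5. So r5c7=5.
Step 46. [r2c4∈{1}] r2c4 has the single candidate 1. So r2c4=1.

Answer: 2 3 7 6 4 8 1 9 5 / 5 9 8 1 3 2 6 4 7 / 4 1 6 7 9 5 3 8 2 / 3 6 1 5 7 4 8 2 9 / 8 7 4 9 2 3 5 1 6 / 9 2 5 8 1 6 4 7 3 / 6 5 9 2 8 1 7 3 4 / 7 8 3 4 6 9 2 5 1 / 1 4 2 3 5 7 9 6 8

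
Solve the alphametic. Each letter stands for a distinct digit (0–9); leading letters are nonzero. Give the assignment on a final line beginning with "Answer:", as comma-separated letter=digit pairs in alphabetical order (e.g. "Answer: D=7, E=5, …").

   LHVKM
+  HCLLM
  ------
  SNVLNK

Step 1. [col 1: M + M ≡ K (mod 10)] M=6 is one option consistent with column 1 (M + M ≡ K (mod 10), carry-in 0) — take it. So M=6.
Step 2. [S] adding two 5-digit numbers gives at most 5+1 digits, and here it does — S is that final carry and must be 1. So S=1.
Step 3. [col 1: M + M ≡ K (mod 10)] column 1: given M=6, carry-in 0, and digits 1,6 already taken and all letters distinct, M+M≡K (mod 10) forces K=2, so K=2.
Step 4. [col 2: K + L ≡ N (mod 10)] no forcing yet in column 2 (carry-in 1); L=7 is free and consistent — try it, so L=7.
Step 5. [col 2: K + L ≡ N (mod 10)] in column 2 we have K+L≡N with carry-in 1; given K=2, L=7 and digits 1,2,6,7 already taken and all letters distinct, that pins N to 0, so N=0.
Step 6. [col 3: V + L ≡ L (mod 10)] column 3 reads V+L+carry(1)=L with L=7; with digits 0,1,2,6,7 already taken and all letters distinct, the only value for V is 9, so V=9.
Step 7. [col 4: H + C ≡ V (mod 10)] H=3 is one option consistent with column 4 (H + C ≡ V (mod 10), carry-in 1) — take it ⇒ H=3.
Step 8. [col 4: H + C ≡ V (mod 10)] column 4: given H=3, V=9, carry-in 1, and digits 0,1,2,3,6,7,9 already taken and all letters distinct, H+C≡V (mod 10) forces C=5, so C=5.

Answer: C=5, H=3, K=2, L=7, M=6, N=0, S=1, V=9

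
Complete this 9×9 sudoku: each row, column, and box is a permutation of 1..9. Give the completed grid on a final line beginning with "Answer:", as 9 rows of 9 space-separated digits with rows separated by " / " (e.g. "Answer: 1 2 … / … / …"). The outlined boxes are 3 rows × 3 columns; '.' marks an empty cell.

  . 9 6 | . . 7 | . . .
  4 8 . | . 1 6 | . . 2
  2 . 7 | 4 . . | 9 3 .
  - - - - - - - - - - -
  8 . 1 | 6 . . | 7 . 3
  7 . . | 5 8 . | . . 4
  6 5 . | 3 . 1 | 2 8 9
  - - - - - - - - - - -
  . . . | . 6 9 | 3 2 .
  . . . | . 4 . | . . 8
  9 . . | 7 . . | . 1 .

Step 1. [r2c7∈{5}] nothing but 5 survives at r2c7 ⇒ r2c7=5.
Step 2. [r5c6∈{2}] nothing but 2 survives at r5c6. So r5c6=2.
Step 3. [r1c1∈{1,3,5}] 5 has one home in box 1: r1c1, so r1c1=5.
Step 4. [r8c1∈{1,3}] col 1 places 3 nowhere but r8c1. So r8c1=3.
Step 5. [r8c6∈{5}] only 5 remains possible at r8c6. So r8c6=5.
Step 6. [r8c7∈{6}] only 6 remains possible at r8c7 ⇒ r8c7=6.
Step 7. [r8c3∈{2}] nothing but 2 survives at r8c3. So r8c3=2.
Step 8. [r7c1∈{1}] only 1 remains possible at r7c1 ⇒ r7c1=1.
Step 9. [r9c7∈{4}] r9c7 has the single candidate 4, so r9c7=4.
Step 10. [r7c9∈{5,7}] r7c9 is the only open cell in col 9 admitting 7, so r7c9=7.
Step 11. [r7c4∈{8}] r7c4 has the single candidate 8. So r7c4=8.
Step 12. [r7c2∈{4}] r7c2 has the single candidate 4 ⇒ r7c2=4.
Step 13. [r9c5∈{2,3}] r9c5 is the only open cell in row 9 admitting 2. So r9c5=2.
Step 14. [r1c9∈{1}] r1c9 is down to just 1 ⇒ r1c9=1.
Step 15. [r2c3∈{3}] r2c3 is down to just 3, so r2c3=3.
Step 16. [r9c3∈{5,8}] in row 9, 8 fits only at r9c3, so r9c3=8.
Step 17. [r9c9∈{5}] only 5 remains possible at r9c9 ⇒ r9c9=5.
Step 18. [r5c3∈{9}] nothing but 9 survives at r5c3. So r5c3=9.
Step 19. [r4c6∈{4}] nothing but 4 survives at r4c6 ⇒ r4c6=4.
Step 20. [r9c6∈{3}] nothing but 3 survives at r9c6. So r9c6=3.
Step 21. [r3c2∈{1}] only 1 remains possible at r3c2 ⇒ r3c2=1.
Step 22. [r1c5∈{3}] only 3 remains possible at r1c5. So r1c5=3.
Step 23. [r8c4∈{1}] r8c4 is down to just 1, so r8c4=1.
Step 24. [r4c8∈{5}] r4c8 has the single candidate 5. So r4c8=5.
Step 25. [r4c2∈{2}] r4c2 has the single candidate 2. So r4c2=2.
Step 26. [r2c8∈{7}] only 7 remains possible at r2c8, so r2c8=7.
Step 27. [r8c8∈{9}] r8c8 is down to just 9. So r8c8=9.
Step 28. [r1c7∈{8}] nothing but 8 survives at r1c7. So r1c7=8.
Step 29. [r3c9∈{6}] only 6 remains possible at r3c9, so r3c9=6.
Step 30. [r5c8∈{6}] r5c8's peers cover all but 6, so r5c8=6.
Step 31. [r2c4∈{9}] r2c4's peers cover all but 9, so r2c4=9.
Step 32. [r4c5∈{9}] r4c5 is down to just 9, so r4c5=9.
Step 33. [r6c3∈{4}] nothing but 4 survives at r6c3. So r6c3=4.
Step 34. [r3c6∈{8}] nothing but 8 survives at r3c6, so r3c6=8.
Step 35. [r7c3∈{5}] r7c3 is down to just 5, so r7c3=5.
Step 36. [r9c2∈{6}] nothing but 6 survives at r9c2, so r9c2=6.
Step 37. [r5c2∈{3}] r5c2 has the single candidate 3, so r5c2=3.
Step 38. [r1c4∈{2}] r1c4's peers cover all but 2, so r1c4=2.
Step 39. [r5c7∈{1}] only 1 remains possible at r5c7, so r5c7=1.
Step 40. [r3c5∈{5}] r3c5 has the single candidate 5, so r3c5=5.
Step 41. [r1c8∈{4}] r1c8 has the single candidate 4 ⇒ r1c8=4.
Step 42. [r6c5∈{7}] nothing but 7 survives at r6c5 ⇒ r6c5=7.
Step 43. [r8c2∈{7}] only 7 remains possible at r8c2. So r8c2=7.

Answer: 5 9 6 2 3 7 8 4 1 / 4 8 3 9 1 6 5 7 2 / 2 1 7 4 5 8 9 3 6 / 8 2 1 6 9 4 7 5 3 / 7 3 9 5 8 2 1 6 4 / 6 5 4 3 7 1 2 8 9 / 1 4 5 8 6 9 3 2 7 / 3 7 2 1 4 5 6 9 8 / 9 6 8 7 2 3 4 1 5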